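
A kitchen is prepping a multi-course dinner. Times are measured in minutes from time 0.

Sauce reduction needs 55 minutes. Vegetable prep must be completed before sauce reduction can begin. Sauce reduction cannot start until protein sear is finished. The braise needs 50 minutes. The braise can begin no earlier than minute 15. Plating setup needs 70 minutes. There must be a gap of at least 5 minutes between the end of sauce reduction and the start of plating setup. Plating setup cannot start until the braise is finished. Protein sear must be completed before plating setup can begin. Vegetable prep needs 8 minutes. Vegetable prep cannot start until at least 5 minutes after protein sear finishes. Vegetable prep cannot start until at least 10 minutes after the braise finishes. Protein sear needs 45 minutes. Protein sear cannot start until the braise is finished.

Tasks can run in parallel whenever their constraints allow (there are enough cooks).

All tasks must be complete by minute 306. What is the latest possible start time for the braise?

68

Nothing follows plating setup; the deadline of minute 306 is its only limit. It must start by 306 − 70 = minute 236.
Sauce reduction feeds into plating setup (must start by minute 236, minus 5-minute gap → minute 231); so sauce reduction must finish by minute 231 and therefore start by minute 176.
Vegetable prep feeds into sauce reduction (must start by minute 176); so vegetable prep must finish by minute 176 and therefore start by minute 168.
Protein sear has several dependents: vegetable prep (must start by minute 168, minus 5-minute gap → minute 163); sauce reduction (must start by minute 176); plating setup (must start by minute 236). The earliest of those limits is minute 163, so protein sear must start by 163 − 45 = minute 118.
The braise has several dependents: protein sear (must start by minute 118); vegetable prep (must start by minute 168, minus 10-minute gap → minute 158); plating setup (must start by minute 236). The earliest of those limits is minute 118, so the braise must start by 118 − 50 = minute 68.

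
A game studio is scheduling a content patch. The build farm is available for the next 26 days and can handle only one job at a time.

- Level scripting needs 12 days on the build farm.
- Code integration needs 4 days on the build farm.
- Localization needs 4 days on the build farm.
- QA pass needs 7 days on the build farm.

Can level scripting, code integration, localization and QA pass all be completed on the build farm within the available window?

No

Running back to back, the jobs need 12 + 4 + 4 + 7 = 27 days on the build farm.
Since 27 > 26, they cannot all fit.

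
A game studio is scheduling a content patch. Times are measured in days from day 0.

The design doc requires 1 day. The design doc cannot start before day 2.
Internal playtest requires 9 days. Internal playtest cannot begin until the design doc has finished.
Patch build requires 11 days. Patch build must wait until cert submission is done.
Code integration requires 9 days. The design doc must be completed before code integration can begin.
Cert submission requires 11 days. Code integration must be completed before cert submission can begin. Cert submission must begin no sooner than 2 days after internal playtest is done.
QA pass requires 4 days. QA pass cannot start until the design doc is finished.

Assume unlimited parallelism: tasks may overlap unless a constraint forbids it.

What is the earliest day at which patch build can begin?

The design doc cannot begin until its own release at day 2. It runs from day 2 to 2 + 1 = day 3.
After the design doc (finishes day 3), internal playtest can start at day 3 and finishes at day 12.
Code integration waits on the design doc (finishes day 3), so it starts at day 3 and finishes at 3 + 9 = day 12.
Cert submission has to wait for code integration (finishes day 12); internal playtest (finishes day 12, plus 2-day gap → day 14). The latest of these is day 14, so cert submission runs day 14 to 14 + 11 = day 25.
Patch build waits on cert submission (finishes day 25), so the earliest it can start is day 25.

25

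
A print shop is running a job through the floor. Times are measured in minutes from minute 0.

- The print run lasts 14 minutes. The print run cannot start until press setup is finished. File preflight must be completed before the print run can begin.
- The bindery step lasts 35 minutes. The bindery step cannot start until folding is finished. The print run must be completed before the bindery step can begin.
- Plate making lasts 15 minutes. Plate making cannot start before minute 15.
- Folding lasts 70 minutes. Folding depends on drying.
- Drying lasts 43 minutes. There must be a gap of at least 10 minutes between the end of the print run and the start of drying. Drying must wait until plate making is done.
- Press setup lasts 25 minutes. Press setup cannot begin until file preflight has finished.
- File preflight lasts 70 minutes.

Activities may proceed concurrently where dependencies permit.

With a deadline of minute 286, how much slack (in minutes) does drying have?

19

After its own release at minute 15, plate making can start at minute 15 and finishes at minute 30.
File preflight can start immediately at minute 0; it finishes at minute 70.
After file preflight (finishes minute 70), press setup can start at minute 70 and finishes at minute 95.
The print run cannot start until press setup (finishes minute 95); file preflight (finishes minute 70). The controlling bound is minute 95, so the print run finishes at 95 + 14 = minute 109.
Drying needs all of the print run (finishes minute 109, plus 10-minute gap → minute 119); plate making (finishes minute 30). That puts its earliest start at minute 119; it finishes at 119 + 43 = minute 162.

Working backward from the deadline:
Nothing follows the bindery step; the deadline of minute 286 is its only limit. It must start by 286 − 35 = minute 251.
Folding feeds into the bindery step (must start by minute 251); so folding must finish by minute 251 and therefore start by minute 181.
Drying must finish before folding (must start by minute 181). With a 43-minute duration, drying must start by 181 − 43 = minute 138.
So drying can start as early as minute 119 and as late as minute 138, giving 138 − 119 = 19 minutes of slack.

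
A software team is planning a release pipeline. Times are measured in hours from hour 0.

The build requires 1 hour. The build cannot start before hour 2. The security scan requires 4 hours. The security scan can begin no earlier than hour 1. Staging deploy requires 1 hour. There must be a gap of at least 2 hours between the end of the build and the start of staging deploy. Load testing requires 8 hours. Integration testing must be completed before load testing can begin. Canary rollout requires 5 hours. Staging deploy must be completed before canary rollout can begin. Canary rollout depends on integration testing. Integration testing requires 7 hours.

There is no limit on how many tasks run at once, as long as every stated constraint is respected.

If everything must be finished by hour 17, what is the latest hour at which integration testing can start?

To finish by hour 17, canary rollout (duration 5) must start no later than hour 12.
Load testing must finish by hour 17; it takes 8 hours, so it must start by 17 − 8 = hour 9.
For integration testing: canary rollout (must start by hour 12); load testing (must start by hour 9). The most restrictive is hour 9; with a 7-hour duration, integration testing must start by hour 2.

2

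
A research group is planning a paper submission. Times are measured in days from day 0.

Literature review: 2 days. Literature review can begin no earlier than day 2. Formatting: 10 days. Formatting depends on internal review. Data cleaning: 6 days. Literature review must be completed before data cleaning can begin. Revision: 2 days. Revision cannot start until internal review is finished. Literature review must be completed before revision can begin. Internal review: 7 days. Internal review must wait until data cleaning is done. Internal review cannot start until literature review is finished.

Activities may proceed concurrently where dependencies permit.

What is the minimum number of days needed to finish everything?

27

After its own release at day 2, literature review can start at day 2 and finishes at day 4.
After literature review (finishes day 4), data cleaning can start at day 4 and finishes at day 10.
For internal review: data cleaning (finishes day 10); literature review (finishes day 4). Taking the maximum gives a start of day 10, and it finishes at 10 + 7 = day 17.
Formatting cannot begin until internal review (finishes day 17). It runs from day 17 to 17 + 10 = day 27.
Revision cannot start until internal review (finishes day 17); literature review (finishes day 4). The controlling bound is day 17, so revision finishes at 17 + 2 = day 19.
All tasks are finished once the last one completes. Finish times: Literature review at 4, Data cleaning at 10, Internal review at 17, Revision at 19, Formatting at 27. The latest is day 27.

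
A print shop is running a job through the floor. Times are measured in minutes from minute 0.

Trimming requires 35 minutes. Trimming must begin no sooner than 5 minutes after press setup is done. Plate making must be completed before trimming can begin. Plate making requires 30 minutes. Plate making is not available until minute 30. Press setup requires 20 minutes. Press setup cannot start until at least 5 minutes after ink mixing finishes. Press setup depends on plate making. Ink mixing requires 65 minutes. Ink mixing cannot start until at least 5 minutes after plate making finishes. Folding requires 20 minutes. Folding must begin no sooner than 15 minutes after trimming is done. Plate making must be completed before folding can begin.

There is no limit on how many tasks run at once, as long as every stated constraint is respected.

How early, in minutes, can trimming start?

Plate making cannot begin until its own release at minute 30. It runs from minute 30 to 30 + 30 = minute 60.
Ink mixing waits on plate making (finishes minute 60, plus 5-minute gap → minute 65), so it starts at minute 65 and finishes at 65 + 65 = minute 130.
For press setup: ink mixing (finishes minute 130, plus 5-minute gap → minute 135); plate making (finishes minute 60). Taking the maximum gives a start of minute 135, and it finishes at 135 + 20 = minute 155.
Trimming waits on press setup (finishes minute 155, plus 5-minute gap → minute 160); plate making (finishes minute 60). The latest of these is minute 160, which is the earliest trimming can start.

160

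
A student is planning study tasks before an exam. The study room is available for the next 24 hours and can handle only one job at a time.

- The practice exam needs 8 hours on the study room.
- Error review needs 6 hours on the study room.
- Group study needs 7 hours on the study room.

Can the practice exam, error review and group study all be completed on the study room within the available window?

Yes

Running back to back, the jobs need 8 + 6 + 7 = 21 hours on the study room.
Since 21 ≤ 24, they fit within the window.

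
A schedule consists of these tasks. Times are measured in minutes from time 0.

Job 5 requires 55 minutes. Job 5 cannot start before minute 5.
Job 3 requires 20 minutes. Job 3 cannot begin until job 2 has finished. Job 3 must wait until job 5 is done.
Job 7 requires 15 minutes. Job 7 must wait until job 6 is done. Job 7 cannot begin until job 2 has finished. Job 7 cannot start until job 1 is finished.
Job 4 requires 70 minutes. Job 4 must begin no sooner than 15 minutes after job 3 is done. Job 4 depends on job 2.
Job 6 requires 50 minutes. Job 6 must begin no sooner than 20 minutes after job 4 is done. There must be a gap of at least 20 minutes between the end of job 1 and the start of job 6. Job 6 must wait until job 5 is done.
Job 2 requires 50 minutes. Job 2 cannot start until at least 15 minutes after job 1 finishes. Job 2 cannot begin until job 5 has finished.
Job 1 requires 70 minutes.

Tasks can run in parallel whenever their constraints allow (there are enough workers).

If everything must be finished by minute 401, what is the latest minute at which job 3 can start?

211

Nothing follows job 7; the deadline of minute 401 is its only limit. It must start by 401 − 15 = minute 386.
Since job 7 (must start by minute 386) depends on it, job 6 must finish by minute 386. Backing off its 50-minute duration gives a latest start of minute 336.
Job 4 has to be done before job 6 (must start by minute 336, minus 20-minute gap → minute 316). That means finishing by minute 316, i.e. starting by 316 − 70 = minute 246.
Job 3 feeds into job 4 (must start by minute 246, minus 15-minute gap → minute 231); so job 3 must finish by minute 231 and therefore start by minute 211.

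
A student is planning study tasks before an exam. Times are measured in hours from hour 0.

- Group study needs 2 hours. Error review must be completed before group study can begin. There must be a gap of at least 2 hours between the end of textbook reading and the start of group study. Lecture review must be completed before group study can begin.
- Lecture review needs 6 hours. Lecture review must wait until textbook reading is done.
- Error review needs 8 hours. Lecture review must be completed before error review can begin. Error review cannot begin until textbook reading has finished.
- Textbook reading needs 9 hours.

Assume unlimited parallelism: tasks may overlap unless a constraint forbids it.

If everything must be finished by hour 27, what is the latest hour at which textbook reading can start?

To finish by hour 27, group study (duration 2) must start no later than hour 25.
Since group study (must start by hour 25) depends on it, error review must finish by hour 25. Backing off its 8-hour duration gives a latest start of hour 17.
Lecture review feeds error review (must start by hour 17); group study (must start by hour 25). Taking the minimum, lecture review must finish by hour 17 and start by 17 − 6 = hour 11.
Textbook reading has several dependents: lecture review (must start by hour 11); error review (must start by hour 17); group study (must start by hour 25, minus 2-hour gap → hour 23). The earliest of those limits is hour 11, so textbook reading must start by 11 − 9 = hour 2.

2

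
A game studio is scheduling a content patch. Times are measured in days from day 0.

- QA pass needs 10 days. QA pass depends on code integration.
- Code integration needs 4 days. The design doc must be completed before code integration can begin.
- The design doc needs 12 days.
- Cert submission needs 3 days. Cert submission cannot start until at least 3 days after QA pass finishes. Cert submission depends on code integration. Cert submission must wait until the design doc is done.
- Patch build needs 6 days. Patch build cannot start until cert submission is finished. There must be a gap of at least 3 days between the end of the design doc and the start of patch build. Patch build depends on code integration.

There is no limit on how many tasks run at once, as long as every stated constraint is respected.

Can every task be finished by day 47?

The design doc can start immediately at day 0; it finishes at day 12.
Code integration waits on the design doc (finishes day 12), so it starts at day 12 and finishes at 12 + 4 = day 16.
After code integration (finishes day 16), QA pass can start at day 16 and finishes at day 26.
For cert submission: QA pass (finishes day 26, plus 3-day gap → day 29); code integration (finishes day 16); the design doc (finishes day 12). Taking the maximum gives a start of day 29, and it finishes at 29 + 3 = day 32.
Patch build cannot start until cert submission (finishes day 32); the design doc (finishes day 12, plus 3-day gap → day 15); code integration (finishes day 16). The controlling bound is day 32, so patch build finishes at 32 + 6 = day 38.
Every task is finished by day 38, which is no later than the deadline of 47, so the schedule is feasible.

Yes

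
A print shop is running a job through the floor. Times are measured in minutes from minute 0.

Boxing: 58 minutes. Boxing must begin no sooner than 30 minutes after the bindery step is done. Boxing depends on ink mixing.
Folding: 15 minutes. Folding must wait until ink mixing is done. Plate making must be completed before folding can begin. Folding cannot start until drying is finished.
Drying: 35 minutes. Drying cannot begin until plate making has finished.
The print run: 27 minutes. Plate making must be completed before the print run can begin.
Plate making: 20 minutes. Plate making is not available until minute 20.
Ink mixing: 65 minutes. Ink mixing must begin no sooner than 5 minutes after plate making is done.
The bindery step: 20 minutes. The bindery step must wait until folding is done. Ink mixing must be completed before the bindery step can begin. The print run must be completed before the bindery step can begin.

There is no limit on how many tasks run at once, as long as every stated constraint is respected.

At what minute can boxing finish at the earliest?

Plate making waits on its own release at minute 20, so it starts at minute 20 and finishes at 20 + 20 = minute 40.
After plate making (finishes minute 40), drying can start at minute 40 and finishes at minute 75.
The print run waits on plate making (finishes minute 40), so it starts at minute 40 and finishes at 40 + 27 = minute 67.
Ink mixing waits on plate making (finishes minute 40, plus 5-minute gap → minute 45), so it starts at minute 45 and finishes at 45 + 65 = minute 110.
Folding cannot start until ink mixing (finishes minute 110); plate making (finishes minute 40); drying (finishes minute 75). The controlling bound is minute 110, so folding finishes at 110 + 15 = minute 125.
For the bindery step: folding (finishes minute 125); ink mixing (finishes minute 110); the print run (finishes minute 67). Taking the maximum gives a start of minute 125, and it finishes at 125 + 20 = minute 145.
Boxing needs all of the bindery step (finishes minute 145, plus 30-minute gap → minute 175); ink mixing (finishes minute 110). That puts its earliest start at minute 175; it finishes at 175 + 58 = minute 233.

233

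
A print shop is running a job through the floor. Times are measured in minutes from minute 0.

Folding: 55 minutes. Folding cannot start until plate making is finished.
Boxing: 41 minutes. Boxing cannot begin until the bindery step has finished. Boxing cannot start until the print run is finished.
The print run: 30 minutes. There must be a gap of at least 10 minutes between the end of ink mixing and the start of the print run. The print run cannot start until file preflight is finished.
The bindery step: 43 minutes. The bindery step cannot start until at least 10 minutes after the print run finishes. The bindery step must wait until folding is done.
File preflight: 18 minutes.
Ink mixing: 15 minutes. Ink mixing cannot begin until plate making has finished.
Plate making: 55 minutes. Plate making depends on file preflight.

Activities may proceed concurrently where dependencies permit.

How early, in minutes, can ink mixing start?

File preflight can start immediately at minute 0; it finishes at minute 18.
After file preflight (finishes minute 18), plate making can start at minute 18 and finishes at minute 73.
Ink mixing waits on plate making (finishes minute 73), so the earliest it can start is minute 73.

73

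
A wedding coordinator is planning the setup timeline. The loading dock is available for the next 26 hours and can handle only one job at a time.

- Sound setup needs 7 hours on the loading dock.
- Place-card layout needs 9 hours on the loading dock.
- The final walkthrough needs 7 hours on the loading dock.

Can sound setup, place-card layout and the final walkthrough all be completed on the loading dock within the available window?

Running back to back, the jobs need 7 + 9 + 7 = 23 hours on the loading dock.
Since 23 ≤ 26, they fit within the window.

Yes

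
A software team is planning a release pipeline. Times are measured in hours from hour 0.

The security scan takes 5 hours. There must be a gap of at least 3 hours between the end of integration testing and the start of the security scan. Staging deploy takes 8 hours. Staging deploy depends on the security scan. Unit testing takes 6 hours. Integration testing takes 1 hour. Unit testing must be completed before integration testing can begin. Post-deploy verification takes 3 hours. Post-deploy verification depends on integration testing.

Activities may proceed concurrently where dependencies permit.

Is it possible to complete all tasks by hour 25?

Yes

Unit testing can start immediately at hour 0; it finishes at hour 6.
After unit testing (finishes hour 6), integration testing can start at hour 6 and finishes at hour 7.
Post-deploy verification cannot begin until integration testing (finishes hour 7). It runs from hour 7 to 7 + 3 = hour 10.
The security scan waits on integration testing (finishes hour 7, plus 3-hour gap → hour 10), so it starts at hour 10 and finishes at 10 + 5 = hour 15.
Staging deploy cannot begin until the security scan (finishes hour 15). It runs from hour 15 to 15 + 8 = hour 23.
Every task is finished by hour 23, which is no later than the deadline of 25, so the schedule is feasible.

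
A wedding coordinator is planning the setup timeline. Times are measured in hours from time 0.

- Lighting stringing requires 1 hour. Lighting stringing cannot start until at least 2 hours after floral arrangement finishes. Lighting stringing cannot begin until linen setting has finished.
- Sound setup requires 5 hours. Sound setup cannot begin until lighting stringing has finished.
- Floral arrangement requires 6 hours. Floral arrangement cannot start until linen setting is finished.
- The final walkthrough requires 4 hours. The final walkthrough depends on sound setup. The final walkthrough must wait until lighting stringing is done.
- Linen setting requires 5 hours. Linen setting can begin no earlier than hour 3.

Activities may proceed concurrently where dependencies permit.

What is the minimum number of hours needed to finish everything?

26

Linen setting cannot begin until its own release at hour 3. It runs from hour 3 to 3 + 5 = hour 8.
Floral arrangement waits on linen setting (finishes hour 8), so it starts at hour 8 and finishes at 8 + 6 = hour 14.
Lighting stringing has to wait for floral arrangement (finishes hour 14, plus 2-hour gap → hour 16); linen setting (finishes hour 8). The latest of these is hour 16, so lighting stringing runs hour 16 to 16 + 1 = hour 17.
After lighting stringing (finishes hour 17), sound setup can start at hour 17 and finishes at hour 22.
The final walkthrough needs all of sound setup (finishes hour 22); lighting stringing (finishes hour 17). That puts its earliest start at hour 22; it finishes at 22 + 4 = hour 26.
All tasks are finished once the last one completes. Finish times: Linen setting at 8, Floral arrangement at 14, Lighting stringing at 17, Sound setup at 22, The final walkthrough at 26. The latest is hour 26.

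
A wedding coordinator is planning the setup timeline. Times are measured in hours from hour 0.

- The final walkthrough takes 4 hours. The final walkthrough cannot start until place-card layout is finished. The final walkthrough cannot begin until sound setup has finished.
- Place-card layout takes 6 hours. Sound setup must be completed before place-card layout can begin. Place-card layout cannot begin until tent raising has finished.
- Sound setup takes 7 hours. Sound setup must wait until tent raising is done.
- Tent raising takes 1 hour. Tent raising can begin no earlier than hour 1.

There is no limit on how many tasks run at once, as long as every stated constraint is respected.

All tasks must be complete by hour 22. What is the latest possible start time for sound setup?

Nothing follows the final walkthrough; the deadline of hour 22 is its only limit. It must start by 22 − 4 = hour 18.
Since the final walkthrough (must start by hour 18) depends on it, place-card layout must finish by hour 18. Backing off its 6-hour duration gives a latest start of hour 12.
Sound setup feeds place-card layout (must start by hour 12); the final walkthrough (must start by hour 18). Taking the minimum, sound setup must finish by hour 12 and start by 12 − 7 = hour 5.

5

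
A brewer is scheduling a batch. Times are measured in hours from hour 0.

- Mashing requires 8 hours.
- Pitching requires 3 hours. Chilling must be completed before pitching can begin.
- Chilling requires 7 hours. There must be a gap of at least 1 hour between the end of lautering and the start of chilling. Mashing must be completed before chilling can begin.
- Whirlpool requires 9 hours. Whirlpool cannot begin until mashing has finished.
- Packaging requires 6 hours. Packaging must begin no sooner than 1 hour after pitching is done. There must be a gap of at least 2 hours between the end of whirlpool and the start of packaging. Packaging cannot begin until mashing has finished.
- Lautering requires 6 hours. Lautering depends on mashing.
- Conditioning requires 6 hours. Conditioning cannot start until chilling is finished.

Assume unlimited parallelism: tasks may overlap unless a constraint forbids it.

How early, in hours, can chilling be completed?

22

Mashing has no prerequisites, so it starts at hour 0 and finishes at hour 8.
After mashing (finishes hour 8), lautering can start at hour 8 and finishes at hour 14.
Chilling needs all of lautering (finishes hour 14, plus 1-hour gap → hour 15); mashing (finishes hour 8). That puts its earliest start at hour 15; it finishes at 15 + 7 = hour 22.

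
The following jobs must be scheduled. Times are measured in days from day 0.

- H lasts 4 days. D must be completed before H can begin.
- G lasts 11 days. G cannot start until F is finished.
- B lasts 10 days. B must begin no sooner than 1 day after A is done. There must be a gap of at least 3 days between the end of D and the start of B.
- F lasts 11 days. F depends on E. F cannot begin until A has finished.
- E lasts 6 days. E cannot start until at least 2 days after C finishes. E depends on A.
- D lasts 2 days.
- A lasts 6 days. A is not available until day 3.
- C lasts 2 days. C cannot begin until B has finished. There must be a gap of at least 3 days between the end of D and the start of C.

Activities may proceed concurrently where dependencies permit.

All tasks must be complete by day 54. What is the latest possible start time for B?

12

G has no dependents, so it just needs to finish by day 54. Starting by 54 − 11 = day 43 achieves that.
F must finish before G (must start by day 43). With an 11-day duration, F must start by 43 − 11 = day 32.
E feeds into F (must start by day 32); so E must finish by day 32 and therefore start by day 26.
C feeds into E (must start by day 26, minus 2-day gap → day 24); so C must finish by day 24 and therefore start by day 22.
Since C (must start by day 22) depends on it, B must finish by day 22. Backing off its 10-day duration gives a latest start of day 12.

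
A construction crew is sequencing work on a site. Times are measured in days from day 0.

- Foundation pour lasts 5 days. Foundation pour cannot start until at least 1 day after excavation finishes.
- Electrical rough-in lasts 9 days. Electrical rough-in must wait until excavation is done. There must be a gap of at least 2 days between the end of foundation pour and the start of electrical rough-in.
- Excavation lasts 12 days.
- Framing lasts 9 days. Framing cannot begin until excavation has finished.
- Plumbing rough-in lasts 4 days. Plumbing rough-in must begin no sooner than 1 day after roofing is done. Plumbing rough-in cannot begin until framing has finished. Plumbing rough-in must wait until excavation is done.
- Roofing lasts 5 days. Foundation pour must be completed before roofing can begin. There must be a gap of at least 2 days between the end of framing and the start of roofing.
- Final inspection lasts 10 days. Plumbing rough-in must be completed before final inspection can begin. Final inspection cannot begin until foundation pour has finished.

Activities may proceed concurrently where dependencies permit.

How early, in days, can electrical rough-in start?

Excavation can start immediately at day 0; it finishes at day 12.
After excavation (finishes day 12, plus 1-day gap → day 13), foundation pour can start at day 13 and finishes at day 18.
Electrical rough-in waits on excavation (finishes day 12); foundation pour (finishes day 18, plus 2-day gap → day 20). The latest of these is day 20, which is the earliest electrical rough-in can start.

20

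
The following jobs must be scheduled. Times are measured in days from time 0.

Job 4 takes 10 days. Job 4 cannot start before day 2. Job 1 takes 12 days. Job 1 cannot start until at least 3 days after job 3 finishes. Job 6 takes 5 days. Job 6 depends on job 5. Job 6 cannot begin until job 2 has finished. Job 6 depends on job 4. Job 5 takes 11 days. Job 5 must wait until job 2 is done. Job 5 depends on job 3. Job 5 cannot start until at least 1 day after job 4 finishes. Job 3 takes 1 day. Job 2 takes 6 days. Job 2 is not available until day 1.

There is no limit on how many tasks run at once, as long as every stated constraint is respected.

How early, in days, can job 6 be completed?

29

Job 4 cannot begin until its own release at day 2. It runs from day 2 to 2 + 10 = day 12.
Job 3 has no prerequisites, so it starts at day 0 and finishes at day 1.
Job 2 cannot begin until its own release at day 1. It runs from day 1 to 1 + 6 = day 7.
Job 5 has to wait for job 2 (finishes day 7); job 3 (finishes day 1); job 4 (finishes day 12, plus 1-day gap → day 13). The latest of these is day 13, so job 5 runs day 13 to 13 + 11 = day 24.
Job 6 needs all of job 5 (finishes day 24); job 2 (finishes day 7); job 4 (finishes day 12). That puts its earliest start at day 24; it finishes at 24 + 5 = day 29.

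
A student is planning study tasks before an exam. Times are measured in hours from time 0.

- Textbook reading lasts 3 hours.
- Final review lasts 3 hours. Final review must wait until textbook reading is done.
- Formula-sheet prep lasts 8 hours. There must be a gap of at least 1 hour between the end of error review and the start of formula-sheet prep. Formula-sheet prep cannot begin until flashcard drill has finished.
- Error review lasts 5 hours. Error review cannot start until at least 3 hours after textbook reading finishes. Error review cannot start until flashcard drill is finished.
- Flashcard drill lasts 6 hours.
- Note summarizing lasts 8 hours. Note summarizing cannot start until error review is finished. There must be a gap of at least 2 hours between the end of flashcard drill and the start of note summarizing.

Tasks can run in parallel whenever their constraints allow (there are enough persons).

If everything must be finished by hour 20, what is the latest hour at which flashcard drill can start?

0

To finish by hour 20, note summarizing (duration 8) must start no later than hour 12.
To finish by hour 20, formula-sheet prep (duration 8) must start no later than hour 12.
For error review: note summarizing (must start by hour 12); formula-sheet prep (must start by hour 12, minus 1-hour gap → hour 11). The most restrictive is hour 11; with a 5-hour duration, error review must start by hour 6.
Flashcard drill feeds error review (must start by hour 6); note summarizing (must start by hour 12, minus 2-hour gap → hour 10); formula-sheet prep (must start by hour 12). Taking the minimum, flashcard drill must finish by hour 6 and start by 6 − 6 = hour 0.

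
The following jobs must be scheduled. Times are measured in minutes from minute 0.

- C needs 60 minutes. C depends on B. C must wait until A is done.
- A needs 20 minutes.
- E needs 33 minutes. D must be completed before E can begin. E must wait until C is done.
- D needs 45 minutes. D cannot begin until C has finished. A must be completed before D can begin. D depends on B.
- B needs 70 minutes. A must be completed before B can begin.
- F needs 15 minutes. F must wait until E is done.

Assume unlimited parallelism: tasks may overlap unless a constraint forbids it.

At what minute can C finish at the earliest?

A has no prerequisites, so it starts at minute 0 and finishes at minute 20.
B waits on A (finishes minute 20), so it starts at minute 20 and finishes at 20 + 70 = minute 90.
For C: B (finishes minute 90); A (finishes minute 20). Taking the maximum gives a start of minute 90, and it finishes at 90 + 60 = minute 150.

150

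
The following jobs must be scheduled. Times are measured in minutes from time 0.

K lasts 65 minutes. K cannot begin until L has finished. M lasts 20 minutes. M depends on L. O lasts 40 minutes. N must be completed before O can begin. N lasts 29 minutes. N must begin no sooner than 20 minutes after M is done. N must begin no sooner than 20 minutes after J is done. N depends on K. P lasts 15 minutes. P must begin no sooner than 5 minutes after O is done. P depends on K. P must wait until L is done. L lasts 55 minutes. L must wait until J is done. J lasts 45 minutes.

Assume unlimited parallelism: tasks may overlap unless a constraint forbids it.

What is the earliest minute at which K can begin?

Nothing blocks J, so it runs from minute 0 to minute 45.
L cannot begin until J (finishes minute 45). It runs from minute 45 to 45 + 55 = minute 100.
K waits on L (finishes minute 100), so the earliest it can start is minute 100.

100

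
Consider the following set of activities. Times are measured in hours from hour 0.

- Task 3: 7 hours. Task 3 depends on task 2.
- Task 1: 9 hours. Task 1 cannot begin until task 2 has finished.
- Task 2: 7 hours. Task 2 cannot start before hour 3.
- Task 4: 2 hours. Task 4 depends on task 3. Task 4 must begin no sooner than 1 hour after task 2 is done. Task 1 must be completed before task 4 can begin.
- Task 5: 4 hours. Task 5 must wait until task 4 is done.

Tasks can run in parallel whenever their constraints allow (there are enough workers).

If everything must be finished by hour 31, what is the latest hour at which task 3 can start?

18

Task 5 must finish by hour 31; it takes 4 hours, so it must start by 31 − 4 = hour 27.
Since task 5 (must start by hour 27) depends on it, task 4 must finish by hour 27. Backing off its 2-hour duration gives a latest start of hour 25.
Since task 4 (must start by hour 25) depends on it, task 3 must finish by hour 25. Backing off its 7-hour duration gives a latest start of hour 18.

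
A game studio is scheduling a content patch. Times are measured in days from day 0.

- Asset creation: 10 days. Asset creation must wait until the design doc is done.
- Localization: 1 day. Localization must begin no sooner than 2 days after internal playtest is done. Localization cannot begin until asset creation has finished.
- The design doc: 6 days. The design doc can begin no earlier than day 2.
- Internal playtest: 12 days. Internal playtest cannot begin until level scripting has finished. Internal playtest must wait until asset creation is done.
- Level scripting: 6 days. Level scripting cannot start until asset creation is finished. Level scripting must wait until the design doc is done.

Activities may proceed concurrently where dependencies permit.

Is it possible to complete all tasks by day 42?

After its own release at day 2, the design doc can start at day 2 and finishes at day 8.
Asset creation cannot begin until the design doc (finishes day 8). It runs from day 8 to 8 + 10 = day 18.
For level scripting: asset creation (finishes day 18); the design doc (finishes day 8). Taking the maximum gives a start of day 18, and it finishes at 18 + 6 = day 24.
Internal playtest cannot start until level scripting (finishes day 24); asset creation (finishes day 18). The controlling bound is day 24, so internal playtest finishes at 24 + 12 = day 36.
For localization: internal playtest (finishes day 36, plus 2-day gap → day 38); asset creation (finishes day 18). Taking the maximum gives a start of day 38, and it finishes at 38 + 1 = day 39.
Every task is finished by day 39, which is no later than the deadline of 42, so the schedule is feasible.

Yes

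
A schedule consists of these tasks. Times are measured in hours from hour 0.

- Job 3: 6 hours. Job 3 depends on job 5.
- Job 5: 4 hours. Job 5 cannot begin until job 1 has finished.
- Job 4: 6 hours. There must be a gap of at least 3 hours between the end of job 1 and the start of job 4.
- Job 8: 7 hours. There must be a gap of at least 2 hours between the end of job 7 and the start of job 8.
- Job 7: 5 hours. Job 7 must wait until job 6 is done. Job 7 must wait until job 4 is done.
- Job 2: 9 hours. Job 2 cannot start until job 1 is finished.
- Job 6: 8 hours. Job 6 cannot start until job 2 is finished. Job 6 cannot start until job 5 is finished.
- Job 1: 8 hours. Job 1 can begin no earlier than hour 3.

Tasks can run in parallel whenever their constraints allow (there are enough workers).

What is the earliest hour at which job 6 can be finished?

28

Job 1 waits on its own release at hour 3, so it starts at hour 3 and finishes at 3 + 8 = hour 11.
Job 5 waits on job 1 (finishes hour 11), so it starts at hour 11 and finishes at 11 + 4 = hour 15.
Job 2 cannot begin until job 1 (finishes hour 11). It runs from hour 11 to 11 + 9 = hour 20.
For job 6: job 2 (finishes hour 20); job 5 (finishes hour 15). Taking the maximum gives a start of hour 20, and it finishes at 20 + 8 = hour 28.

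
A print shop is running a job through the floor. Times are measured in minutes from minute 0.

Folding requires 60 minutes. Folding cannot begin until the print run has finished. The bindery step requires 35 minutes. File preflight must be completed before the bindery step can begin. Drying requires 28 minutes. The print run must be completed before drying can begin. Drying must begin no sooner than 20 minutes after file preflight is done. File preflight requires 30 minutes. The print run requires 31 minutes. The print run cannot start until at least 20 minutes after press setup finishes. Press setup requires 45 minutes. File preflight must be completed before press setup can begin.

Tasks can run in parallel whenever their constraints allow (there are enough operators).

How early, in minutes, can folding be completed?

186

File preflight can start immediately at minute 0; it finishes at minute 30.
Press setup waits on file preflight (finishes minute 30), so it starts at minute 30 and finishes at 30 + 45 = minute 75.
The print run cannot begin until press setup (finishes minute 75, plus 20-minute gap → minute 95). It runs from minute 95 to 95 + 31 = minute 126.
After the print run (finishes minute 126), folding can start at minute 126 and finishes at minute 186.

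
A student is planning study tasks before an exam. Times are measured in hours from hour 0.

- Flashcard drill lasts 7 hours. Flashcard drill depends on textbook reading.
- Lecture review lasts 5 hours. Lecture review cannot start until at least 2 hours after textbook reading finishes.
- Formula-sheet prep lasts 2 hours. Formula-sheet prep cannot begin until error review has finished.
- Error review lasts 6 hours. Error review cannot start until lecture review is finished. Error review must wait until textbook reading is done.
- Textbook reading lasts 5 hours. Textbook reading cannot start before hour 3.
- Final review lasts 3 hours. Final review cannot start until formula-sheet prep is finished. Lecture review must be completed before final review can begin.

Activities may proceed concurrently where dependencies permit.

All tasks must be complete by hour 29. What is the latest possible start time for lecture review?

Nothing follows final review; the deadline of hour 29 is its only limit. It must start by 29 − 3 = hour 26.
Since final review (must start by hour 26) depends on it, formula-sheet prep must finish by hour 26. Backing off its 2-hour duration gives a latest start of hour 24.
Error review has to be done before formula-sheet prep (must start by hour 24). That means finishing by hour 24, i.e. starting by 24 − 6 = hour 18.
Lecture review feeds error review (must start by hour 18); final review (must start by hour 26). Taking the minimum, lecture review must finish by hour 18 and start by 18 − 5 = hour 13.

13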